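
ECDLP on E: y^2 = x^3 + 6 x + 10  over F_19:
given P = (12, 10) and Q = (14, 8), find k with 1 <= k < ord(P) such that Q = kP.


Enumerate multiples of P until we hit Q = (14, 8):
  1P = (12, 10)
  2P = (15, 6)
  3P = (17, 3)
  4P = (14, 8)
Match found at i = 4.

k = 4


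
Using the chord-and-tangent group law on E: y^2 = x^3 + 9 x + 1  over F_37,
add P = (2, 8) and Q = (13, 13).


P != Q, so use the chord formula.
s = (y2 - y1) / (x2 - x1) = (5) / (11) mod 37 = 24
x3 = s^2 - x1 - x2 mod 37 = 24^2 - 2 - 13 = 6
y3 = s (x1 - x3) - y1 mod 37 = 24 * (2 - 6) - 8 = 7

P + Q = (6, 7)


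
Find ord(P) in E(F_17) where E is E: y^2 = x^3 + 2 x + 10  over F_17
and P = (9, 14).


Compute successive multiples of P until we hit O:
  1P = (9, 14)
  2P = (15, 10)
  3P = (1, 9)
  4P = (5, 14)
  5P = (3, 3)
  6P = (6, 0)
  7P = (3, 14)
  8P = (5, 3)
  ... (continuing to 12P)
  12P = O

ord(P) = 12


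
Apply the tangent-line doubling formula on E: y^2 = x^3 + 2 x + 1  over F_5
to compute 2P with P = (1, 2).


Doubling: s = (3 x1^2 + a) / (2 y1)
s = (3*1^2 + 2) / (2*2) mod 5 = 0
x3 = s^2 - 2 x1 mod 5 = 0^2 - 2*1 = 3
y3 = s (x1 - x3) - y1 mod 5 = 0 * (1 - 3) - 2 = 3

2P = (3, 3)


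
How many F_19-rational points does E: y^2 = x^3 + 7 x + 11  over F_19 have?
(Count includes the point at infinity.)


For each x in F_19, count y with y^2 = x^3 + 7 x + 11 mod 19:
  x = 0: RHS = 11, y in [7, 12]  -> 2 point(s)
  x = 1: RHS = 0, y in [0]  -> 1 point(s)
  x = 5: RHS = 0, y in [0]  -> 1 point(s)
  x = 7: RHS = 4, y in [2, 17]  -> 2 point(s)
  x = 8: RHS = 9, y in [3, 16]  -> 2 point(s)
  x = 9: RHS = 5, y in [9, 10]  -> 2 point(s)
  x = 10: RHS = 17, y in [6, 13]  -> 2 point(s)
  x = 13: RHS = 0, y in [0]  -> 1 point(s)
  x = 16: RHS = 1, y in [1, 18]  -> 2 point(s)
Affine points: 15. Add the point at infinity: total = 16.

#E(F_19) = 16


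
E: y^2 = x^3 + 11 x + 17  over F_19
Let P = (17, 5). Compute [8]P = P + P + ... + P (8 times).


k = 8 = 1000_2 (binary, LSB first: 0001)
Double-and-add from P = (17, 5):
  bit 0 = 0: acc unchanged = O
  bit 1 = 0: acc unchanged = O
  bit 2 = 0: acc unchanged = O
  bit 3 = 1: acc = O + (4, 7) = (4, 7)

8P = (4, 7)


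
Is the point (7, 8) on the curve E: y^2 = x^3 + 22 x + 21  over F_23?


Check whether y^2 = x^3 + 22 x + 21 (mod 23) for (x, y) = (7, 8).
LHS: y^2 = 8^2 mod 23 = 18
RHS: x^3 + 22 x + 21 = 7^3 + 22*7 + 21 mod 23 = 12
LHS != RHS

No, not on the curve


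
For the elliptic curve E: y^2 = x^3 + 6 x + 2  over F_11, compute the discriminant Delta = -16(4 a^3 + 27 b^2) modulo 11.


4 a^3 + 27 b^2 = 4*6^3 + 27*2^2 = 864 + 108 = 972
Delta = -16 * (972) = -15552
Delta mod 11 = 2

Delta = 2 (mod 11)


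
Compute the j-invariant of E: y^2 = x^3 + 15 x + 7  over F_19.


Delta = -16(4 a^3 + 27 b^2) mod 19 = 9
-1728 * (4 a)^3 = -1728 * (4*15)^3 mod 19 = 8
j = 8 * 9^(-1) mod 19 = 3

j = 3 (mod 19)


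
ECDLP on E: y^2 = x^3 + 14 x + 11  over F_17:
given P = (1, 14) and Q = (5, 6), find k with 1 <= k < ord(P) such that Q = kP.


Enumerate multiples of P until we hit Q = (5, 6):
  1P = (1, 14)
  2P = (15, 3)
  3P = (5, 11)
  4P = (2, 8)
  5P = (16, 8)
  6P = (9, 13)
  7P = (11, 0)
  8P = (9, 4)
  9P = (16, 9)
  10P = (2, 9)
  11P = (5, 6)
Match found at i = 11.

k = 11


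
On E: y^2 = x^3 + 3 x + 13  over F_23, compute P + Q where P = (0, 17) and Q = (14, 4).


P != Q, so use the chord formula.
s = (y2 - y1) / (x2 - x1) = (10) / (14) mod 23 = 4
x3 = s^2 - x1 - x2 mod 23 = 4^2 - 0 - 14 = 2
y3 = s (x1 - x3) - y1 mod 23 = 4 * (0 - 2) - 17 = 21

P + Q = (2, 21)


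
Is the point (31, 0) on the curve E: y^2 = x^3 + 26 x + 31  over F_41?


Check whether y^2 = x^3 + 26 x + 31 (mod 41) for (x, y) = (31, 0).
LHS: y^2 = 0^2 mod 41 = 0
RHS: x^3 + 26 x + 31 = 31^3 + 26*31 + 31 mod 41 = 1
LHS != RHS

No, not on the curve


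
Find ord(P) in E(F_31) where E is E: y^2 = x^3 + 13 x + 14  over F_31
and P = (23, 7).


Compute successive multiples of P until we hit O:
  1P = (23, 7)
  2P = (18, 2)
  3P = (22, 25)
  4P = (0, 13)
  5P = (26, 14)
  6P = (15, 22)
  7P = (28, 14)
  8P = (8, 14)
  ... (continuing to 20P)
  20P = O

ord(P) = 20


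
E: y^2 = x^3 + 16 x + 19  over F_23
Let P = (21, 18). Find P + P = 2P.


Doubling: s = (3 x1^2 + a) / (2 y1)
s = (3*21^2 + 16) / (2*18) mod 23 = 11
x3 = s^2 - 2 x1 mod 23 = 11^2 - 2*21 = 10
y3 = s (x1 - x3) - y1 mod 23 = 11 * (21 - 10) - 18 = 11

2P = (10, 11)


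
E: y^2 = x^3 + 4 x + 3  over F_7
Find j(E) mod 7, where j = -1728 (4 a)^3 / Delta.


Delta = -16(4 a^3 + 27 b^2) mod 7 = 3
-1728 * (4 a)^3 = -1728 * (4*4)^3 mod 7 = 1
j = 1 * 3^(-1) mod 7 = 5

j = 5 (mod 7)


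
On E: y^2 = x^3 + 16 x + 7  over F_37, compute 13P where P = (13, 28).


k = 13 = 1101_2 (binary, LSB first: 1011)
Double-and-add from P = (13, 28):
  bit 0 = 1: acc = O + (13, 28) = (13, 28)
  bit 1 = 0: acc unchanged = (13, 28)
  bit 2 = 1: acc = (13, 28) + (25, 23) = (2, 26)
  bit 3 = 1: acc = (2, 26) + (21, 24) = (30, 12)

13P = (30, 12)


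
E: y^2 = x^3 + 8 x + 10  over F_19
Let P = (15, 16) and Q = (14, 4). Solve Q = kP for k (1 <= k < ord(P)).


Enumerate multiples of P until we hit Q = (14, 4):
  1P = (15, 16)
  2P = (17, 9)
  3P = (4, 12)
  4P = (5, 17)
  5P = (3, 17)
  6P = (8, 4)
  7P = (16, 4)
  8P = (18, 1)
  9P = (11, 2)
  10P = (10, 11)
  11P = (14, 4)
Match found at i = 11.

k = 11


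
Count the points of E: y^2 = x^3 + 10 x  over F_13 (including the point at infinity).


For each x in F_13, count y with y^2 = x^3 + 10 x + 0 mod 13:
  x = 0: RHS = 0, y in [0]  -> 1 point(s)
  x = 4: RHS = 0, y in [0]  -> 1 point(s)
  x = 6: RHS = 3, y in [4, 9]  -> 2 point(s)
  x = 7: RHS = 10, y in [6, 7]  -> 2 point(s)
  x = 9: RHS = 0, y in [0]  -> 1 point(s)
Affine points: 7. Add the point at infinity: total = 8.

#E(F_13) = 8


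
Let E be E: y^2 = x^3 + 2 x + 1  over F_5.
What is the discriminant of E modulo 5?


4 a^3 + 27 b^2 = 4*2^3 + 27*1^2 = 32 + 27 = 59
Delta = -16 * (59) = -944
Delta mod 5 = 1

Delta = 1 (mod 5)


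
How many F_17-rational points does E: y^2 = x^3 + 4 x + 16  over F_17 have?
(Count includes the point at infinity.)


For each x in F_17, count y with y^2 = x^3 + 4 x + 16 mod 17:
  x = 0: RHS = 16, y in [4, 13]  -> 2 point(s)
  x = 1: RHS = 4, y in [2, 15]  -> 2 point(s)
  x = 2: RHS = 15, y in [7, 10]  -> 2 point(s)
  x = 3: RHS = 4, y in [2, 15]  -> 2 point(s)
  x = 5: RHS = 8, y in [5, 12]  -> 2 point(s)
  x = 6: RHS = 1, y in [1, 16]  -> 2 point(s)
  x = 7: RHS = 13, y in [8, 9]  -> 2 point(s)
  x = 8: RHS = 16, y in [4, 13]  -> 2 point(s)
  x = 9: RHS = 16, y in [4, 13]  -> 2 point(s)
  x = 10: RHS = 2, y in [6, 11]  -> 2 point(s)
  x = 13: RHS = 4, y in [2, 15]  -> 2 point(s)
  x = 15: RHS = 0, y in [0]  -> 1 point(s)
Affine points: 23. Add the point at infinity: total = 24.

#E(F_17) = 24


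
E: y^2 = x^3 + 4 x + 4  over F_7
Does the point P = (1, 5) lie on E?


Check whether y^2 = x^3 + 4 x + 4 (mod 7) for (x, y) = (1, 5).
LHS: y^2 = 5^2 mod 7 = 4
RHS: x^3 + 4 x + 4 = 1^3 + 4*1 + 4 mod 7 = 2
LHS != RHS

No, not on the curve


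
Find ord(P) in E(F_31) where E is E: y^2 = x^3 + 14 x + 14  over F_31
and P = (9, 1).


Compute successive multiples of P until we hit O:
  1P = (9, 1)
  2P = (10, 10)
  3P = (0, 18)
  4P = (16, 26)
  5P = (8, 7)
  6P = (19, 28)
  7P = (23, 17)
  8P = (6, 29)
  ... (continuing to 37P)
  37P = O

ord(P) = 37


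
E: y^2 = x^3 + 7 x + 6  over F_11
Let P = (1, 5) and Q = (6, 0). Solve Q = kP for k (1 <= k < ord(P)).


Enumerate multiples of P until we hit Q = (6, 0):
  1P = (1, 5)
  2P = (10, 8)
  3P = (5, 1)
  4P = (6, 0)
Match found at i = 4.

k = 4


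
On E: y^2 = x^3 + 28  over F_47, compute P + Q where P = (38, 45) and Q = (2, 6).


P != Q, so use the chord formula.
s = (y2 - y1) / (x2 - x1) = (8) / (11) mod 47 = 5
x3 = s^2 - x1 - x2 mod 47 = 5^2 - 38 - 2 = 32
y3 = s (x1 - x3) - y1 mod 47 = 5 * (38 - 32) - 45 = 32

P + Q = (32, 32)


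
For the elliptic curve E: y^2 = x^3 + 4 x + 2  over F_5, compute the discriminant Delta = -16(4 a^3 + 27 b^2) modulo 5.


4 a^3 + 27 b^2 = 4*4^3 + 27*2^2 = 256 + 108 = 364
Delta = -16 * (364) = -5824
Delta mod 5 = 1

Delta = 1 (mod 5)


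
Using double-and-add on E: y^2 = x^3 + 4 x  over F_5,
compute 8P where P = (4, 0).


k = 8 = 1000_2 (binary, LSB first: 0001)
Double-and-add from P = (4, 0):
  bit 0 = 0: acc unchanged = O
  bit 1 = 0: acc unchanged = O
  bit 2 = 0: acc unchanged = O
  bit 3 = 1: acc = O + O = O

8P = O


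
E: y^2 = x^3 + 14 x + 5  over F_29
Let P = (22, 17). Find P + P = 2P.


Doubling: s = (3 x1^2 + a) / (2 y1)
s = (3*22^2 + 14) / (2*17) mod 29 = 9
x3 = s^2 - 2 x1 mod 29 = 9^2 - 2*22 = 8
y3 = s (x1 - x3) - y1 mod 29 = 9 * (22 - 8) - 17 = 22

2P = (8, 22)


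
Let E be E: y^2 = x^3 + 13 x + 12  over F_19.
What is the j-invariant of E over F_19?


Delta = -16(4 a^3 + 27 b^2) mod 19 = 9
-1728 * (4 a)^3 = -1728 * (4*13)^3 mod 19 = 8
j = 8 * 9^(-1) mod 19 = 3

j = 3 (mod 19)


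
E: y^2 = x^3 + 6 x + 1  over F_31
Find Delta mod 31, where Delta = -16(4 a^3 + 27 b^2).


4 a^3 + 27 b^2 = 4*6^3 + 27*1^2 = 864 + 27 = 891
Delta = -16 * (891) = -14256
Delta mod 31 = 4

Delta = 4 (mod 31)


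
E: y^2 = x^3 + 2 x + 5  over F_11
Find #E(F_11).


For each x in F_11, count y with y^2 = x^3 + 2 x + 5 mod 11:
  x = 0: RHS = 5, y in [4, 7]  -> 2 point(s)
  x = 3: RHS = 5, y in [4, 7]  -> 2 point(s)
  x = 4: RHS = 0, y in [0]  -> 1 point(s)
  x = 8: RHS = 5, y in [4, 7]  -> 2 point(s)
  x = 9: RHS = 4, y in [2, 9]  -> 2 point(s)
Affine points: 9. Add the point at infinity: total = 10.

#E(F_11) = 10


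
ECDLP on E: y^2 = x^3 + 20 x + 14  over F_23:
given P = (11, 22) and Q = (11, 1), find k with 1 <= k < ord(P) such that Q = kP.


Enumerate multiples of P until we hit Q = (11, 1):
  1P = (11, 22)
  2P = (17, 0)
  3P = (11, 1)
Match found at i = 3.

k = 3


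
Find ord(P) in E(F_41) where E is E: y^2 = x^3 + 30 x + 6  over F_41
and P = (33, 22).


Compute successive multiples of P until we hit O:
  1P = (33, 22)
  2P = (39, 26)
  3P = (15, 31)
  4P = (24, 35)
  5P = (20, 23)
  6P = (21, 37)
  7P = (27, 32)
  8P = (2, 22)
  ... (continuing to 48P)
  48P = O

ord(P) = 48


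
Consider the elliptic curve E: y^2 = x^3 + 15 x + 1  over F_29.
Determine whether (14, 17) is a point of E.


Check whether y^2 = x^3 + 15 x + 1 (mod 29) for (x, y) = (14, 17).
LHS: y^2 = 17^2 mod 29 = 28
RHS: x^3 + 15 x + 1 = 14^3 + 15*14 + 1 mod 29 = 26
LHS != RHS

No, not on the curve


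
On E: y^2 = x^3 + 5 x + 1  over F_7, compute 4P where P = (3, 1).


k = 4 = 100_2 (binary, LSB first: 001)
Double-and-add from P = (3, 1):
  bit 0 = 0: acc unchanged = O
  bit 1 = 0: acc unchanged = O
  bit 2 = 1: acc = O + (5, 5) = (5, 5)

4P = (5, 5)


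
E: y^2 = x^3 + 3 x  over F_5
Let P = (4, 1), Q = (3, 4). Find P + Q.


P != Q, so use the chord formula.
s = (y2 - y1) / (x2 - x1) = (3) / (4) mod 5 = 2
x3 = s^2 - x1 - x2 mod 5 = 2^2 - 4 - 3 = 2
y3 = s (x1 - x3) - y1 mod 5 = 2 * (4 - 2) - 1 = 3

P + Q = (2, 3)


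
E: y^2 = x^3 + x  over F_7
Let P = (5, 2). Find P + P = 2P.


Doubling: s = (3 x1^2 + a) / (2 y1)
s = (3*5^2 + 1) / (2*2) mod 7 = 5
x3 = s^2 - 2 x1 mod 7 = 5^2 - 2*5 = 1
y3 = s (x1 - x3) - y1 mod 7 = 5 * (5 - 1) - 2 = 4

2P = (1, 4)


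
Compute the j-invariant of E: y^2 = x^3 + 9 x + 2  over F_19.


Delta = -16(4 a^3 + 27 b^2) mod 19 = 9
-1728 * (4 a)^3 = -1728 * (4*9)^3 mod 19 = 11
j = 11 * 9^(-1) mod 19 = 16

j = 16 (mod 19)


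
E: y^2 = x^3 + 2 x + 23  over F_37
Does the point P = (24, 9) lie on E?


Check whether y^2 = x^3 + 2 x + 23 (mod 37) for (x, y) = (24, 9).
LHS: y^2 = 9^2 mod 37 = 7
RHS: x^3 + 2 x + 23 = 24^3 + 2*24 + 23 mod 37 = 20
LHS != RHS

No, not on the curve


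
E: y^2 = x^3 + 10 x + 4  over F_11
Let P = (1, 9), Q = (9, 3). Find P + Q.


P != Q, so use the chord formula.
s = (y2 - y1) / (x2 - x1) = (5) / (8) mod 11 = 2
x3 = s^2 - x1 - x2 mod 11 = 2^2 - 1 - 9 = 5
y3 = s (x1 - x3) - y1 mod 11 = 2 * (1 - 5) - 9 = 5

P + Q = (5, 5)


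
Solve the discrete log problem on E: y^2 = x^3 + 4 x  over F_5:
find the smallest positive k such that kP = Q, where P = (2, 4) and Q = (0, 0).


Enumerate multiples of P until we hit Q = (0, 0):
  1P = (2, 4)
  2P = (0, 0)
Match found at i = 2.

k = 2


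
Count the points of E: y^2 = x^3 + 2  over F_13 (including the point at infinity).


For each x in F_13, count y with y^2 = x^3 + 0 x + 2 mod 13:
  x = 1: RHS = 3, y in [4, 9]  -> 2 point(s)
  x = 2: RHS = 10, y in [6, 7]  -> 2 point(s)
  x = 3: RHS = 3, y in [4, 9]  -> 2 point(s)
  x = 4: RHS = 1, y in [1, 12]  -> 2 point(s)
  x = 5: RHS = 10, y in [6, 7]  -> 2 point(s)
  x = 6: RHS = 10, y in [6, 7]  -> 2 point(s)
  x = 9: RHS = 3, y in [4, 9]  -> 2 point(s)
  x = 10: RHS = 1, y in [1, 12]  -> 2 point(s)
  x = 12: RHS = 1, y in [1, 12]  -> 2 point(s)
Affine points: 18. Add the point at infinity: total = 19.

#E(F_13) = 19


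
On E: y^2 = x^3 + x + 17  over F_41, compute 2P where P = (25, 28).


Doubling: s = (3 x1^2 + a) / (2 y1)
s = (3*25^2 + 1) / (2*28) mod 41 = 13
x3 = s^2 - 2 x1 mod 41 = 13^2 - 2*25 = 37
y3 = s (x1 - x3) - y1 mod 41 = 13 * (25 - 37) - 28 = 21

2P = (37, 21)


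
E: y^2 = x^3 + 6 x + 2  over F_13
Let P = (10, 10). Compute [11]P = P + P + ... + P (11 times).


k = 11 = 1011_2 (binary, LSB first: 1101)
Double-and-add from P = (10, 10):
  bit 0 = 1: acc = O + (10, 10) = (10, 10)
  bit 1 = 1: acc = (10, 10) + (7, 6) = (5, 1)
  bit 2 = 0: acc unchanged = (5, 1)
  bit 3 = 1: acc = (5, 1) + (1, 10) = (8, 9)

11P = (8, 9)


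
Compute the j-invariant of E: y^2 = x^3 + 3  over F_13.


Delta = -16(4 a^3 + 27 b^2) mod 13 = 12
-1728 * (4 a)^3 = -1728 * (4*0)^3 mod 13 = 0
j = 0 * 12^(-1) mod 13 = 0

j = 0 (mod 13)


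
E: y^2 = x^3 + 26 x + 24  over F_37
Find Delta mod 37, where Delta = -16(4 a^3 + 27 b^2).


4 a^3 + 27 b^2 = 4*26^3 + 27*24^2 = 70304 + 15552 = 85856
Delta = -16 * (85856) = -1373696
Delta mod 37 = 3

Delta = 3 (mod 37)


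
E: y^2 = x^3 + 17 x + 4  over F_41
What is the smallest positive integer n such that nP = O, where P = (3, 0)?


Compute successive multiples of P until we hit O:
  1P = (3, 0)
  2P = O

ord(P) = 2


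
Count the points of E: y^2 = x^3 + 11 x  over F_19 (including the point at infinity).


For each x in F_19, count y with y^2 = x^3 + 11 x + 0 mod 19:
  x = 0: RHS = 0, y in [0]  -> 1 point(s)
  x = 2: RHS = 11, y in [7, 12]  -> 2 point(s)
  x = 5: RHS = 9, y in [3, 16]  -> 2 point(s)
  x = 6: RHS = 16, y in [4, 15]  -> 2 point(s)
  x = 8: RHS = 11, y in [7, 12]  -> 2 point(s)
  x = 9: RHS = 11, y in [7, 12]  -> 2 point(s)
  x = 12: RHS = 17, y in [6, 13]  -> 2 point(s)
  x = 15: RHS = 6, y in [5, 14]  -> 2 point(s)
  x = 16: RHS = 16, y in [4, 15]  -> 2 point(s)
  x = 18: RHS = 7, y in [8, 11]  -> 2 point(s)
Affine points: 19. Add the point at infinity: total = 20.

#E(F_19) = 20


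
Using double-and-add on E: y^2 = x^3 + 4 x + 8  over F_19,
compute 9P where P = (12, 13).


k = 9 = 1001_2 (binary, LSB first: 1001)
Double-and-add from P = (12, 13):
  bit 0 = 1: acc = O + (12, 13) = (12, 13)
  bit 1 = 0: acc unchanged = (12, 13)
  bit 2 = 0: acc unchanged = (12, 13)
  bit 3 = 1: acc = (12, 13) + (16, 8) = (8, 1)

9P = (8, 1)


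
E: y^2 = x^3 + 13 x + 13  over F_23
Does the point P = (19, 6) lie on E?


Check whether y^2 = x^3 + 13 x + 13 (mod 23) for (x, y) = (19, 6).
LHS: y^2 = 6^2 mod 23 = 13
RHS: x^3 + 13 x + 13 = 19^3 + 13*19 + 13 mod 23 = 12
LHS != RHS

No, not on the curve


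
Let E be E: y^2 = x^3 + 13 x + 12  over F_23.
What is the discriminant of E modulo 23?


4 a^3 + 27 b^2 = 4*13^3 + 27*12^2 = 8788 + 3888 = 12676
Delta = -16 * (12676) = -202816
Delta mod 23 = 21

Delta = 21 (mod 23)


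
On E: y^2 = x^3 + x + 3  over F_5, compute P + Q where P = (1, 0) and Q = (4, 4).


P != Q, so use the chord formula.
s = (y2 - y1) / (x2 - x1) = (4) / (3) mod 5 = 3
x3 = s^2 - x1 - x2 mod 5 = 3^2 - 1 - 4 = 4
y3 = s (x1 - x3) - y1 mod 5 = 3 * (1 - 4) - 0 = 1

P + Q = (4, 1)


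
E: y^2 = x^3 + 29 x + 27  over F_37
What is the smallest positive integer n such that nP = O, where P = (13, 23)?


Compute successive multiples of P until we hit O:
  1P = (13, 23)
  2P = (15, 10)
  3P = (5, 36)
  4P = (28, 6)
  5P = (6, 11)
  6P = (30, 6)
  7P = (32, 33)
  8P = (22, 19)
  ... (continuing to 30P)
  30P = O

ord(P) = 30


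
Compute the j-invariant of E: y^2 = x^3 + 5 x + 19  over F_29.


Delta = -16(4 a^3 + 27 b^2) mod 29 = 14
-1728 * (4 a)^3 = -1728 * (4*5)^3 mod 29 = 10
j = 10 * 14^(-1) mod 29 = 9

j = 9 (mod 29)


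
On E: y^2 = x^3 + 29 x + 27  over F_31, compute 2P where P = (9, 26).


Doubling: s = (3 x1^2 + a) / (2 y1)
s = (3*9^2 + 29) / (2*26) mod 31 = 10
x3 = s^2 - 2 x1 mod 31 = 10^2 - 2*9 = 20
y3 = s (x1 - x3) - y1 mod 31 = 10 * (9 - 20) - 26 = 19

2P = (20, 19)


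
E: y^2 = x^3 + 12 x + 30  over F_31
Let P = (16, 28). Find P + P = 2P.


Doubling: s = (3 x1^2 + a) / (2 y1)
s = (3*16^2 + 12) / (2*28) mod 31 = 25
x3 = s^2 - 2 x1 mod 31 = 25^2 - 2*16 = 4
y3 = s (x1 - x3) - y1 mod 31 = 25 * (16 - 4) - 28 = 24

2P = (4, 24)


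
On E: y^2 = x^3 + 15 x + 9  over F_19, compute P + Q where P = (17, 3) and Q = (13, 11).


P != Q, so use the chord formula.
s = (y2 - y1) / (x2 - x1) = (8) / (15) mod 19 = 17
x3 = s^2 - x1 - x2 mod 19 = 17^2 - 17 - 13 = 12
y3 = s (x1 - x3) - y1 mod 19 = 17 * (17 - 12) - 3 = 6

P + Q = (12, 6)


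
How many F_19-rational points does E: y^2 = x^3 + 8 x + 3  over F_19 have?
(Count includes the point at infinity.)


For each x in F_19, count y with y^2 = x^3 + 8 x + 3 mod 19:
  x = 3: RHS = 16, y in [4, 15]  -> 2 point(s)
  x = 4: RHS = 4, y in [2, 17]  -> 2 point(s)
  x = 5: RHS = 16, y in [4, 15]  -> 2 point(s)
  x = 6: RHS = 1, y in [1, 18]  -> 2 point(s)
  x = 8: RHS = 9, y in [3, 16]  -> 2 point(s)
  x = 9: RHS = 6, y in [5, 14]  -> 2 point(s)
  x = 10: RHS = 0, y in [0]  -> 1 point(s)
  x = 11: RHS = 16, y in [4, 15]  -> 2 point(s)
  x = 13: RHS = 5, y in [9, 10]  -> 2 point(s)
  x = 14: RHS = 9, y in [3, 16]  -> 2 point(s)
  x = 16: RHS = 9, y in [3, 16]  -> 2 point(s)
  x = 17: RHS = 17, y in [6, 13]  -> 2 point(s)
Affine points: 23. Add the point at infinity: total = 24.

#E(F_19) = 24


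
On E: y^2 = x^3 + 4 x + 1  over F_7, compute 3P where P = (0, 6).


k = 3 = 11_2 (binary, LSB first: 11)
Double-and-add from P = (0, 6):
  bit 0 = 1: acc = O + (0, 6) = (0, 6)
  bit 1 = 1: acc = (0, 6) + (4, 2) = (4, 5)

3P = (4, 5)


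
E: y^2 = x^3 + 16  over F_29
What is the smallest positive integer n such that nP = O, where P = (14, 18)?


Compute successive multiples of P until we hit O:
  1P = (14, 18)
  2P = (10, 28)
  3P = (4, 15)
  4P = (5, 5)
  5P = (6, 0)
  6P = (5, 24)
  7P = (4, 14)
  8P = (10, 1)
  ... (continuing to 10P)
  10P = O

ord(P) = 10


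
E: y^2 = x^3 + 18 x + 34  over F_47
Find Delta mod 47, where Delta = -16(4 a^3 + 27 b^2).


4 a^3 + 27 b^2 = 4*18^3 + 27*34^2 = 23328 + 31212 = 54540
Delta = -16 * (54540) = -872640
Delta mod 47 = 9

Delta = 9 (mod 47)


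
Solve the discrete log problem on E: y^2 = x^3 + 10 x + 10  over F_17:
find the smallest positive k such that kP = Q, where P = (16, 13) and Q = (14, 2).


Enumerate multiples of P until we hit Q = (14, 2):
  1P = (16, 13)
  2P = (15, 13)
  3P = (3, 4)
  4P = (2, 15)
  5P = (7, 10)
  6P = (13, 5)
  7P = (14, 15)
  8P = (5, 10)
  9P = (9, 9)
  10P = (1, 15)
  11P = (1, 2)
  12P = (9, 8)
  13P = (5, 7)
  14P = (14, 2)
Match found at i = 14.

k = 14


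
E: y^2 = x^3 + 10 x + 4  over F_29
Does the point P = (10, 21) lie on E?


Check whether y^2 = x^3 + 10 x + 4 (mod 29) for (x, y) = (10, 21).
LHS: y^2 = 21^2 mod 29 = 6
RHS: x^3 + 10 x + 4 = 10^3 + 10*10 + 4 mod 29 = 2
LHS != RHS

No, not on the curve


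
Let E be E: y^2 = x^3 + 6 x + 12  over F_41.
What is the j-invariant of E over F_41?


Delta = -16(4 a^3 + 27 b^2) mod 41 = 23
-1728 * (4 a)^3 = -1728 * (4*6)^3 mod 41 = 40
j = 40 * 23^(-1) mod 41 = 16

j = 16 (mod 41)


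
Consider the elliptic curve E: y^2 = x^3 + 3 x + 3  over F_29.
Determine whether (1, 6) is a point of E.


Check whether y^2 = x^3 + 3 x + 3 (mod 29) for (x, y) = (1, 6).
LHS: y^2 = 6^2 mod 29 = 7
RHS: x^3 + 3 x + 3 = 1^3 + 3*1 + 3 mod 29 = 7
LHS = RHS

Yes, on the curve


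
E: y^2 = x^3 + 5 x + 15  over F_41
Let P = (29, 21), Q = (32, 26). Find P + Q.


P != Q, so use the chord formula.
s = (y2 - y1) / (x2 - x1) = (5) / (3) mod 41 = 29
x3 = s^2 - x1 - x2 mod 41 = 29^2 - 29 - 32 = 1
y3 = s (x1 - x3) - y1 mod 41 = 29 * (29 - 1) - 21 = 12

P + Q = (1, 12)


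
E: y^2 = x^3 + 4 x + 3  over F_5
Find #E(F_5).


For each x in F_5, count y with y^2 = x^3 + 4 x + 3 mod 5:
  x = 2: RHS = 4, y in [2, 3]  -> 2 point(s)
Affine points: 2. Add the point at infinity: total = 3.

#E(F_5) = 3


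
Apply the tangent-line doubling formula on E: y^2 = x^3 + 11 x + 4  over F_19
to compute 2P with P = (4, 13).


Doubling: s = (3 x1^2 + a) / (2 y1)
s = (3*4^2 + 11) / (2*13) mod 19 = 3
x3 = s^2 - 2 x1 mod 19 = 3^2 - 2*4 = 1
y3 = s (x1 - x3) - y1 mod 19 = 3 * (4 - 1) - 13 = 15

2P = (1, 15)


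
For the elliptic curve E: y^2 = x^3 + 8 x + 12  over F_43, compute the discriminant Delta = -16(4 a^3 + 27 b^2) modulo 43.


4 a^3 + 27 b^2 = 4*8^3 + 27*12^2 = 2048 + 3888 = 5936
Delta = -16 * (5936) = -94976
Delta mod 43 = 11

Delta = 11 (mod 43)


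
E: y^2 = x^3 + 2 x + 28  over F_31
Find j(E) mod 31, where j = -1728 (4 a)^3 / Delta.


Delta = -16(4 a^3 + 27 b^2) mod 31 = 2
-1728 * (4 a)^3 = -1728 * (4*2)^3 mod 31 = 4
j = 4 * 2^(-1) mod 31 = 2

j = 2 (mod 31)


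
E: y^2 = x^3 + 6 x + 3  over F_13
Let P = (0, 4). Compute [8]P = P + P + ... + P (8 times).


k = 8 = 1000_2 (binary, LSB first: 0001)
Double-and-add from P = (0, 4):
  bit 0 = 0: acc unchanged = O
  bit 1 = 0: acc unchanged = O
  bit 2 = 0: acc unchanged = O
  bit 3 = 1: acc = O + (0, 9) = (0, 9)

8P = (0, 9)


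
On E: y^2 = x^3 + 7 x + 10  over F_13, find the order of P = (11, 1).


Compute successive multiples of P until we hit O:
  1P = (11, 1)
  2P = (0, 6)
  3P = (5, 1)
  4P = (10, 12)
  5P = (9, 3)
  6P = (7, 8)
  7P = (7, 5)
  8P = (9, 10)
  ... (continuing to 13P)
  13P = O

ord(P) = 13


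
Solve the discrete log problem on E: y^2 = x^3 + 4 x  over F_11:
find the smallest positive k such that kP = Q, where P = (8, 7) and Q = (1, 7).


Enumerate multiples of P until we hit Q = (1, 7):
  1P = (8, 7)
  2P = (4, 5)
  3P = (2, 7)
  4P = (1, 4)
  5P = (6, 8)
  6P = (0, 0)
  7P = (6, 3)
  8P = (1, 7)
Match found at i = 8.

k = 8


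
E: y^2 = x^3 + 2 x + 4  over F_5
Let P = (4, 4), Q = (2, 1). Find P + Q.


P != Q, so use the chord formula.
s = (y2 - y1) / (x2 - x1) = (2) / (3) mod 5 = 4
x3 = s^2 - x1 - x2 mod 5 = 4^2 - 4 - 2 = 0
y3 = s (x1 - x3) - y1 mod 5 = 4 * (4 - 0) - 4 = 2

P + Q = (0, 2)


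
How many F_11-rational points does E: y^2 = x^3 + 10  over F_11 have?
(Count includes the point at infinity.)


For each x in F_11, count y with y^2 = x^3 + 0 x + 10 mod 11:
  x = 1: RHS = 0, y in [0]  -> 1 point(s)
  x = 3: RHS = 4, y in [2, 9]  -> 2 point(s)
  x = 5: RHS = 3, y in [5, 6]  -> 2 point(s)
  x = 7: RHS = 1, y in [1, 10]  -> 2 point(s)
  x = 8: RHS = 5, y in [4, 7]  -> 2 point(s)
  x = 10: RHS = 9, y in [3, 8]  -> 2 point(s)
Affine points: 11. Add the point at infinity: total = 12.

#E(F_11) = 12


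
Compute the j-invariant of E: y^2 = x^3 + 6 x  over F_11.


Delta = -16(4 a^3 + 27 b^2) mod 11 = 3
-1728 * (4 a)^3 = -1728 * (4*6)^3 mod 11 = 3
j = 3 * 3^(-1) mod 11 = 1

j = 1 (mod 11)


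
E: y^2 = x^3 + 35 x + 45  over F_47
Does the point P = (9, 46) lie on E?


Check whether y^2 = x^3 + 35 x + 45 (mod 47) for (x, y) = (9, 46).
LHS: y^2 = 46^2 mod 47 = 1
RHS: x^3 + 35 x + 45 = 9^3 + 35*9 + 45 mod 47 = 8
LHS != RHS

No, not on the curve


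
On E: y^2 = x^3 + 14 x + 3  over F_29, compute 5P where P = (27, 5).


k = 5 = 101_2 (binary, LSB first: 101)
Double-and-add from P = (27, 5):
  bit 0 = 1: acc = O + (27, 5) = (27, 5)
  bit 1 = 0: acc unchanged = (27, 5)
  bit 2 = 1: acc = (27, 5) + (27, 5) = (27, 24)

5P = (27, 24)


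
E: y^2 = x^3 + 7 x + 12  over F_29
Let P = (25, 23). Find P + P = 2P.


Doubling: s = (3 x1^2 + a) / (2 y1)
s = (3*25^2 + 7) / (2*23) mod 29 = 22
x3 = s^2 - 2 x1 mod 29 = 22^2 - 2*25 = 28
y3 = s (x1 - x3) - y1 mod 29 = 22 * (25 - 28) - 23 = 27

2P = (28, 27)


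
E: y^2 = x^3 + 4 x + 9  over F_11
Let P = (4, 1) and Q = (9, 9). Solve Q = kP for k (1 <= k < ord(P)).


Enumerate multiples of P until we hit Q = (9, 9):
  1P = (4, 1)
  2P = (8, 5)
  3P = (0, 3)
  4P = (10, 2)
  5P = (1, 5)
  6P = (9, 2)
  7P = (2, 6)
  8P = (3, 2)
  9P = (5, 0)
  10P = (3, 9)
  11P = (2, 5)
  12P = (9, 9)
Match found at i = 12.

k = 12


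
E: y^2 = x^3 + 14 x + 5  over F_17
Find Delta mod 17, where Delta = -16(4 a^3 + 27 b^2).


4 a^3 + 27 b^2 = 4*14^3 + 27*5^2 = 10976 + 675 = 11651
Delta = -16 * (11651) = -186416
Delta mod 17 = 6

Delta = 6 (mod 17)


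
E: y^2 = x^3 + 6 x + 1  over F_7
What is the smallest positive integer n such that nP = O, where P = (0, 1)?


Compute successive multiples of P until we hit O:
  1P = (0, 1)
  2P = (2, 0)
  3P = (0, 6)
  4P = O

ord(P) = 4


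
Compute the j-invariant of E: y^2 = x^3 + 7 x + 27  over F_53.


Delta = -16(4 a^3 + 27 b^2) mod 53 = 41
-1728 * (4 a)^3 = -1728 * (4*7)^3 mod 53 = 51
j = 51 * 41^(-1) mod 53 = 9

j = 9 (mod 53)


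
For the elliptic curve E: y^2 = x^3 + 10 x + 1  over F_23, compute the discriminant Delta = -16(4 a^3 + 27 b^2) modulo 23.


4 a^3 + 27 b^2 = 4*10^3 + 27*1^2 = 4000 + 27 = 4027
Delta = -16 * (4027) = -64432
Delta mod 23 = 14

Delta = 14 (mod 23)


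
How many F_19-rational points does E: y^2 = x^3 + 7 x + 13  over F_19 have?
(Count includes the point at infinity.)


For each x in F_19, count y with y^2 = x^3 + 7 x + 13 mod 19:
  x = 2: RHS = 16, y in [4, 15]  -> 2 point(s)
  x = 3: RHS = 4, y in [2, 17]  -> 2 point(s)
  x = 6: RHS = 5, y in [9, 10]  -> 2 point(s)
  x = 7: RHS = 6, y in [5, 14]  -> 2 point(s)
  x = 8: RHS = 11, y in [7, 12]  -> 2 point(s)
  x = 9: RHS = 7, y in [8, 11]  -> 2 point(s)
  x = 10: RHS = 0, y in [0]  -> 1 point(s)
  x = 12: RHS = 1, y in [1, 18]  -> 2 point(s)
  x = 14: RHS = 5, y in [9, 10]  -> 2 point(s)
  x = 15: RHS = 16, y in [4, 15]  -> 2 point(s)
  x = 18: RHS = 5, y in [9, 10]  -> 2 point(s)
Affine points: 21. Add the point at infinity: total = 22.

#E(F_19) = 22


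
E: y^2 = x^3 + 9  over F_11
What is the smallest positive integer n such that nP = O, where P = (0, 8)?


Compute successive multiples of P until we hit O:
  1P = (0, 8)
  2P = (0, 3)
  3P = O

ord(P) = 3


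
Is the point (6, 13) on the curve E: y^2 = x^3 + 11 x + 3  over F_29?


Check whether y^2 = x^3 + 11 x + 3 (mod 29) for (x, y) = (6, 13).
LHS: y^2 = 13^2 mod 29 = 24
RHS: x^3 + 11 x + 3 = 6^3 + 11*6 + 3 mod 29 = 24
LHS = RHS

Yes, on the curve


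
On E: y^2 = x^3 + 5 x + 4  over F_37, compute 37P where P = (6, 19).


k = 37 = 100101_2 (binary, LSB first: 101001)
Double-and-add from P = (6, 19):
  bit 0 = 1: acc = O + (6, 19) = (6, 19)
  bit 1 = 0: acc unchanged = (6, 19)
  bit 2 = 1: acc = (6, 19) + (0, 35) = (34, 31)
  bit 3 = 0: acc unchanged = (34, 31)
  bit 4 = 0: acc unchanged = (34, 31)
  bit 5 = 1: acc = (34, 31) + (13, 3) = (0, 2)

37P = (0, 2)


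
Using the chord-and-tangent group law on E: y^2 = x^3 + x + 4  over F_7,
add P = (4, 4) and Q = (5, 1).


P != Q, so use the chord formula.
s = (y2 - y1) / (x2 - x1) = (4) / (1) mod 7 = 4
x3 = s^2 - x1 - x2 mod 7 = 4^2 - 4 - 5 = 0
y3 = s (x1 - x3) - y1 mod 7 = 4 * (4 - 0) - 4 = 5

P + Q = (0, 5)


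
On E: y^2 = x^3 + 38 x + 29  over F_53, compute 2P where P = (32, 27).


Doubling: s = (3 x1^2 + a) / (2 y1)
s = (3*32^2 + 38) / (2*27) mod 53 = 36
x3 = s^2 - 2 x1 mod 53 = 36^2 - 2*32 = 13
y3 = s (x1 - x3) - y1 mod 53 = 36 * (32 - 13) - 27 = 21

2P = (13, 21)


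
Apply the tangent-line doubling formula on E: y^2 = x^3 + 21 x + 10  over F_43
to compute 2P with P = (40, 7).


Doubling: s = (3 x1^2 + a) / (2 y1)
s = (3*40^2 + 21) / (2*7) mod 43 = 28
x3 = s^2 - 2 x1 mod 43 = 28^2 - 2*40 = 16
y3 = s (x1 - x3) - y1 mod 43 = 28 * (40 - 16) - 7 = 20

2P = (16, 20)


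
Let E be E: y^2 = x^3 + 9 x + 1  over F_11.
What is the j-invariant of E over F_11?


Delta = -16(4 a^3 + 27 b^2) mod 11 = 3
-1728 * (4 a)^3 = -1728 * (4*9)^3 mod 11 = 6
j = 6 * 3^(-1) mod 11 = 2

j = 2 (mod 11)


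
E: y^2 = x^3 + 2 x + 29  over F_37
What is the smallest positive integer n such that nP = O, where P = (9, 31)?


Compute successive multiples of P until we hit O:
  1P = (9, 31)
  2P = (7, 33)
  3P = (22, 19)
  4P = (34, 12)
  5P = (24, 10)
  6P = (3, 5)
  7P = (15, 17)
  8P = (2, 2)
  ... (continuing to 31P)
  31P = O

ord(P) = 31


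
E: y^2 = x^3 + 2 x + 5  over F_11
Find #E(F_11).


For each x in F_11, count y with y^2 = x^3 + 2 x + 5 mod 11:
  x = 0: RHS = 5, y in [4, 7]  -> 2 point(s)
  x = 3: RHS = 5, y in [4, 7]  -> 2 point(s)
  x = 4: RHS = 0, y in [0]  -> 1 point(s)
  x = 8: RHS = 5, y in [4, 7]  -> 2 point(s)
  x = 9: RHS = 4, y in [2, 9]  -> 2 point(s)
Affine points: 9. Add the point at infinity: total = 10.

#E(F_11) = 10


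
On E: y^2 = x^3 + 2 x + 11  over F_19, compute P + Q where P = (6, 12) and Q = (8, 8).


P != Q, so use the chord formula.
s = (y2 - y1) / (x2 - x1) = (15) / (2) mod 19 = 17
x3 = s^2 - x1 - x2 mod 19 = 17^2 - 6 - 8 = 9
y3 = s (x1 - x3) - y1 mod 19 = 17 * (6 - 9) - 12 = 13

P + Q = (9, 13)


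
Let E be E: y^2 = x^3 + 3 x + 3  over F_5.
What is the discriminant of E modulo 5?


4 a^3 + 27 b^2 = 4*3^3 + 27*3^2 = 108 + 243 = 351
Delta = -16 * (351) = -5616
Delta mod 5 = 4

Delta = 4 (mod 5)


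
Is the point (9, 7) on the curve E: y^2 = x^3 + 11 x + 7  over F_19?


Check whether y^2 = x^3 + 11 x + 7 (mod 19) for (x, y) = (9, 7).
LHS: y^2 = 7^2 mod 19 = 11
RHS: x^3 + 11 x + 7 = 9^3 + 11*9 + 7 mod 19 = 18
LHS != RHS

No, not on the curve


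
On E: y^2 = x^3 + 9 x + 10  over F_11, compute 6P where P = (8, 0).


k = 6 = 110_2 (binary, LSB first: 011)
Double-and-add from P = (8, 0):
  bit 0 = 0: acc unchanged = O
  bit 1 = 1: acc = O + O = O
  bit 2 = 1: acc = O + O = O

6P = O


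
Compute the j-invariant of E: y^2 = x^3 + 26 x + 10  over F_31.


Delta = -16(4 a^3 + 27 b^2) mod 31 = 16
-1728 * (4 a)^3 = -1728 * (4*26)^3 mod 31 = 15
j = 15 * 16^(-1) mod 31 = 30

j = 30 (mod 31)


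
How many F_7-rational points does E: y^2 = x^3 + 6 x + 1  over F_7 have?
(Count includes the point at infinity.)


For each x in F_7, count y with y^2 = x^3 + 6 x + 1 mod 7:
  x = 0: RHS = 1, y in [1, 6]  -> 2 point(s)
  x = 1: RHS = 1, y in [1, 6]  -> 2 point(s)
  x = 2: RHS = 0, y in [0]  -> 1 point(s)
  x = 3: RHS = 4, y in [2, 5]  -> 2 point(s)
  x = 5: RHS = 2, y in [3, 4]  -> 2 point(s)
  x = 6: RHS = 1, y in [1, 6]  -> 2 point(s)
Affine points: 11. Add the point at infinity: total = 12.

#E(F_7) = 12


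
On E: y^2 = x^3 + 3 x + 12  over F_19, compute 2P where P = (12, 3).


Doubling: s = (3 x1^2 + a) / (2 y1)
s = (3*12^2 + 3) / (2*3) mod 19 = 6
x3 = s^2 - 2 x1 mod 19 = 6^2 - 2*12 = 12
y3 = s (x1 - x3) - y1 mod 19 = 6 * (12 - 12) - 3 = 16

2P = (12, 16)


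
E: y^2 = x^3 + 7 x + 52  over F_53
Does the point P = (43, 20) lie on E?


Check whether y^2 = x^3 + 7 x + 52 (mod 53) for (x, y) = (43, 20).
LHS: y^2 = 20^2 mod 53 = 29
RHS: x^3 + 7 x + 52 = 43^3 + 7*43 + 52 mod 53 = 42
LHS != RHS

No, not on the curve


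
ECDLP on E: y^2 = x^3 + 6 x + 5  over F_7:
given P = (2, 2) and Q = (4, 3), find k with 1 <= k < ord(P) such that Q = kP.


Enumerate multiples of P until we hit Q = (4, 3):
  1P = (2, 2)
  2P = (4, 3)
Match found at i = 2.

k = 2


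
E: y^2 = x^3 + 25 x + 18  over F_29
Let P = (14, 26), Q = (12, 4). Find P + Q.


P != Q, so use the chord formula.
s = (y2 - y1) / (x2 - x1) = (7) / (27) mod 29 = 11
x3 = s^2 - x1 - x2 mod 29 = 11^2 - 14 - 12 = 8
y3 = s (x1 - x3) - y1 mod 29 = 11 * (14 - 8) - 26 = 11

P + Q = (8, 11)


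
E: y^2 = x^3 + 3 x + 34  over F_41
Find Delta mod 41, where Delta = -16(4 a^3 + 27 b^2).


4 a^3 + 27 b^2 = 4*3^3 + 27*34^2 = 108 + 31212 = 31320
Delta = -16 * (31320) = -501120
Delta mod 41 = 23

Delta = 23 (mod 41)


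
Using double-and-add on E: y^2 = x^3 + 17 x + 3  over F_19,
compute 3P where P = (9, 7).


k = 3 = 11_2 (binary, LSB first: 11)
Double-and-add from P = (9, 7):
  bit 0 = 1: acc = O + (9, 7) = (9, 7)
  bit 1 = 1: acc = (9, 7) + (7, 3) = (7, 16)

3P = (7, 16)


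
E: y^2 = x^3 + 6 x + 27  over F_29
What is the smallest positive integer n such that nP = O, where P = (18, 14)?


Compute successive multiples of P until we hit O:
  1P = (18, 14)
  2P = (28, 22)
  3P = (8, 23)
  4P = (7, 8)
  5P = (17, 5)
  6P = (17, 24)
  7P = (7, 21)
  8P = (8, 6)
  ... (continuing to 11P)
  11P = O

ord(P) = 11


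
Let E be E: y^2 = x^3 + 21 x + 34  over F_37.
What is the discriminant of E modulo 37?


4 a^3 + 27 b^2 = 4*21^3 + 27*34^2 = 37044 + 31212 = 68256
Delta = -16 * (68256) = -1092096
Delta mod 37 = 33

Delta = 33 (mod 37)


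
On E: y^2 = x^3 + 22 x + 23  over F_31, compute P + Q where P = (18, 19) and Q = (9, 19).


P != Q, so use the chord formula.
s = (y2 - y1) / (x2 - x1) = (0) / (22) mod 31 = 0
x3 = s^2 - x1 - x2 mod 31 = 0^2 - 18 - 9 = 4
y3 = s (x1 - x3) - y1 mod 31 = 0 * (18 - 4) - 19 = 12

P + Q = (4, 12)


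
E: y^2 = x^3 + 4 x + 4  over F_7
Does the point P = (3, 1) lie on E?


Check whether y^2 = x^3 + 4 x + 4 (mod 7) for (x, y) = (3, 1).
LHS: y^2 = 1^2 mod 7 = 1
RHS: x^3 + 4 x + 4 = 3^3 + 4*3 + 4 mod 7 = 1
LHS = RHS

Yes, on the curve


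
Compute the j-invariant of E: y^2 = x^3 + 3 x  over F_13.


Delta = -16(4 a^3 + 27 b^2) mod 13 = 1
-1728 * (4 a)^3 = -1728 * (4*3)^3 mod 13 = 12
j = 12 * 1^(-1) mod 13 = 12

j = 12 (mod 13)


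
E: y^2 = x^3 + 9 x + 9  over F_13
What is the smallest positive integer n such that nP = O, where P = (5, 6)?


Compute successive multiples of P until we hit O:
  1P = (5, 6)
  2P = (0, 3)
  3P = (12, 8)
  4P = (12, 5)
  5P = (0, 10)
  6P = (5, 7)
  7P = O

ord(P) = 7


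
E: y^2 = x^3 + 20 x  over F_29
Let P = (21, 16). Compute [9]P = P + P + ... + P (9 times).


k = 9 = 1001_2 (binary, LSB first: 1001)
Double-and-add from P = (21, 16):
  bit 0 = 1: acc = O + (21, 16) = (21, 16)
  bit 1 = 0: acc unchanged = (21, 16)
  bit 2 = 0: acc unchanged = (21, 16)
  bit 3 = 1: acc = (21, 16) + (25, 28) = (21, 13)

9P = (21, 13)


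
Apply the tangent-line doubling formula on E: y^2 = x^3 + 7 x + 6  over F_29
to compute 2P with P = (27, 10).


Doubling: s = (3 x1^2 + a) / (2 y1)
s = (3*27^2 + 7) / (2*10) mod 29 = 14
x3 = s^2 - 2 x1 mod 29 = 14^2 - 2*27 = 26
y3 = s (x1 - x3) - y1 mod 29 = 14 * (27 - 26) - 10 = 4

2P = (26, 4)


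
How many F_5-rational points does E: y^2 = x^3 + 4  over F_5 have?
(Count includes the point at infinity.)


For each x in F_5, count y with y^2 = x^3 + 0 x + 4 mod 5:
  x = 0: RHS = 4, y in [2, 3]  -> 2 point(s)
  x = 1: RHS = 0, y in [0]  -> 1 point(s)
  x = 3: RHS = 1, y in [1, 4]  -> 2 point(s)
Affine points: 5. Add the point at infinity: total = 6.

#E(F_5) = 6


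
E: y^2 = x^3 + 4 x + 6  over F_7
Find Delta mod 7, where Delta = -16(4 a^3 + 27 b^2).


4 a^3 + 27 b^2 = 4*4^3 + 27*6^2 = 256 + 972 = 1228
Delta = -16 * (1228) = -19648
Delta mod 7 = 1

Delta = 1 (mod 7)


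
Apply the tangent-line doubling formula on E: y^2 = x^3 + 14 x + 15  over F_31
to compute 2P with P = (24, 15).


Doubling: s = (3 x1^2 + a) / (2 y1)
s = (3*24^2 + 14) / (2*15) mod 31 = 25
x3 = s^2 - 2 x1 mod 31 = 25^2 - 2*24 = 19
y3 = s (x1 - x3) - y1 mod 31 = 25 * (24 - 19) - 15 = 17

2P = (19, 17)


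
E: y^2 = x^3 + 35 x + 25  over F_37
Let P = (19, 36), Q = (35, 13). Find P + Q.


P != Q, so use the chord formula.
s = (y2 - y1) / (x2 - x1) = (14) / (16) mod 37 = 24
x3 = s^2 - x1 - x2 mod 37 = 24^2 - 19 - 35 = 4
y3 = s (x1 - x3) - y1 mod 37 = 24 * (19 - 4) - 36 = 28

P + Q = (4, 28)


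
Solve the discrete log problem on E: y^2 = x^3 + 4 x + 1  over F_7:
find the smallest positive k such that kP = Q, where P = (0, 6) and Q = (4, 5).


Enumerate multiples of P until we hit Q = (4, 5):
  1P = (0, 6)
  2P = (4, 2)
  3P = (4, 5)
Match found at i = 3.

k = 3


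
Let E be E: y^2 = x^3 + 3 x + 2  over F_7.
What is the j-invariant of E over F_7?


Delta = -16(4 a^3 + 27 b^2) mod 7 = 2
-1728 * (4 a)^3 = -1728 * (4*3)^3 mod 7 = 6
j = 6 * 2^(-1) mod 7 = 3

j = 3 (mod 7)


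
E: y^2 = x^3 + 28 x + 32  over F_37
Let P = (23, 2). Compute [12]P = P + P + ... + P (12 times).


k = 12 = 1100_2 (binary, LSB first: 0011)
Double-and-add from P = (23, 2):
  bit 0 = 0: acc unchanged = O
  bit 1 = 0: acc unchanged = O
  bit 2 = 1: acc = O + (16, 5) = (16, 5)
  bit 3 = 1: acc = (16, 5) + (26, 13) = (6, 3)

12P = (6, 3)


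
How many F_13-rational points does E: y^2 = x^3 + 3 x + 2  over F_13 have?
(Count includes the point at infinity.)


For each x in F_13, count y with y^2 = x^3 + 3 x + 2 mod 13:
  x = 2: RHS = 3, y in [4, 9]  -> 2 point(s)
  x = 3: RHS = 12, y in [5, 8]  -> 2 point(s)
  x = 4: RHS = 0, y in [0]  -> 1 point(s)
  x = 5: RHS = 12, y in [5, 8]  -> 2 point(s)
  x = 9: RHS = 4, y in [2, 11]  -> 2 point(s)
  x = 11: RHS = 1, y in [1, 12]  -> 2 point(s)
Affine points: 11. Add the point at infinity: total = 12.

#E(F_13) = 12


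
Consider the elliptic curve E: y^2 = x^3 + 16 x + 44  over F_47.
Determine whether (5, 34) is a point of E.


Check whether y^2 = x^3 + 16 x + 44 (mod 47) for (x, y) = (5, 34).
LHS: y^2 = 34^2 mod 47 = 28
RHS: x^3 + 16 x + 44 = 5^3 + 16*5 + 44 mod 47 = 14
LHS != RHS

No, not on the curve


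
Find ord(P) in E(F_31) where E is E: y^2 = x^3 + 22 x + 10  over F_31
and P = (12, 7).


Compute successive multiples of P until we hit O:
  1P = (12, 7)
  2P = (16, 5)
  3P = (11, 8)
  4P = (9, 21)
  5P = (18, 21)
  6P = (3, 14)
  7P = (30, 7)
  8P = (20, 24)
  ... (continuing to 19P)
  19P = O

ord(P) = 19


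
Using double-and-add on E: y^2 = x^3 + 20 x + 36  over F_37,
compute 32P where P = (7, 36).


k = 32 = 100000_2 (binary, LSB first: 000001)
Double-and-add from P = (7, 36):
  bit 0 = 0: acc unchanged = O
  bit 1 = 0: acc unchanged = O
  bit 2 = 0: acc unchanged = O
  bit 3 = 0: acc unchanged = O
  bit 4 = 0: acc unchanged = O
  bit 5 = 1: acc = O + (24, 24) = (24, 24)

32P = (24, 24)


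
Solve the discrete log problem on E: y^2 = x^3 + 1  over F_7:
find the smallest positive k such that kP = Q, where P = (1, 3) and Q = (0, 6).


Enumerate multiples of P until we hit Q = (0, 6):
  1P = (1, 3)
  2P = (0, 1)
  3P = (3, 0)
  4P = (0, 6)
Match found at i = 4.

k = 4


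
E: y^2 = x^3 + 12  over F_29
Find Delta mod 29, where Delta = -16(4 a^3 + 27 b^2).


4 a^3 + 27 b^2 = 4*0^3 + 27*12^2 = 0 + 3888 = 3888
Delta = -16 * (3888) = -62208
Delta mod 29 = 26

Delta = 26 (mod 29)


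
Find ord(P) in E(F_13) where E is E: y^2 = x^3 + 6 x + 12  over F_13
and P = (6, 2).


Compute successive multiples of P until we hit O:
  1P = (6, 2)
  2P = (4, 3)
  3P = (0, 8)
  4P = (8, 0)
  5P = (0, 5)
  6P = (4, 10)
  7P = (6, 11)
  8P = O

ord(P) = 8


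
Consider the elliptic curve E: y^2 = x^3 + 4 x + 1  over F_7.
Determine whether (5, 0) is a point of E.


Check whether y^2 = x^3 + 4 x + 1 (mod 7) for (x, y) = (5, 0).
LHS: y^2 = 0^2 mod 7 = 0
RHS: x^3 + 4 x + 1 = 5^3 + 4*5 + 1 mod 7 = 6
LHS != RHS

No, not on the curve


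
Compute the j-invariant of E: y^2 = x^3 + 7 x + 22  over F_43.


Delta = -16(4 a^3 + 27 b^2) mod 43 = 42
-1728 * (4 a)^3 = -1728 * (4*7)^3 mod 43 = 39
j = 39 * 42^(-1) mod 43 = 4

j = 4 (mod 43)


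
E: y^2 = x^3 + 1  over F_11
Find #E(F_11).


For each x in F_11, count y with y^2 = x^3 + 0 x + 1 mod 11:
  x = 0: RHS = 1, y in [1, 10]  -> 2 point(s)
  x = 2: RHS = 9, y in [3, 8]  -> 2 point(s)
  x = 5: RHS = 5, y in [4, 7]  -> 2 point(s)
  x = 7: RHS = 3, y in [5, 6]  -> 2 point(s)
  x = 9: RHS = 4, y in [2, 9]  -> 2 point(s)
  x = 10: RHS = 0, y in [0]  -> 1 point(s)
Affine points: 11. Add the point at infinity: total = 12.

#E(F_11) = 12
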